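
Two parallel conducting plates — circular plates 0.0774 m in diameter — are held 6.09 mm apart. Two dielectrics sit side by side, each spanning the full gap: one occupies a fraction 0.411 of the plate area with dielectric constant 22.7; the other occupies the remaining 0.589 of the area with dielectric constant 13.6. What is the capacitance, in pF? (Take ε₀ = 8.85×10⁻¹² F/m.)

C ≈ 119 pF

A = π(0.0774/2 m)² = 4.71×10⁻³ m².
Side-by-side slabs ⇒ two capacitors in parallel, each spanning the full gap.
C₁ = κ₁ε₀A₁/d = 22.7 × 8.85×10⁻¹² × 1.93×10⁻³ / 6.09×10⁻³ = 6.38×10⁻¹¹ F.
C₂ = κ₂ε₀A₂/d = 13.6 × 8.85×10⁻¹² × 2.77×10⁻³ / 6.09×10⁻³ = 5.48×10⁻¹¹ F.
C = C₁ + C₂ = 1.19×10⁻¹⁰ F.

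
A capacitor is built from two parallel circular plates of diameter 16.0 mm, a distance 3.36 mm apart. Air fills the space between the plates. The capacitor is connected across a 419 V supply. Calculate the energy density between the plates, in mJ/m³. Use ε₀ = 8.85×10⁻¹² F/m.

E = V/d = 419 / 3.36×10⁻³ = 1.25×10⁵ V/m.
u = ½ε₀E² = ½ × 8.85×10⁻¹² × (1.25×10⁵)² = 6.88×10⁻² J/m³.

u ≈ 68.8 mJ/m³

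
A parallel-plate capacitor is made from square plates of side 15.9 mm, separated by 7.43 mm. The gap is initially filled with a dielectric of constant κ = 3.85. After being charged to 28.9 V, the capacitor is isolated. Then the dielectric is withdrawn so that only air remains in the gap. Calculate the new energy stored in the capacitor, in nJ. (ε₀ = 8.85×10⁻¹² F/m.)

U ≈ 1.86 nJ

A = (15.9 mm)² = 2.53×10⁻⁴ m².
Initially C₁ = κε₀A/d = 3.85 × 8.85×10⁻¹² × 2.53×10⁻⁴ / 7.43×10⁻³ = 1.16×10⁻¹² F.
U₁ = 4.84×10⁻¹⁰ J.
Isolated ⇒ Q is held fixed. C₂ = 0.260 C₁ and U = Q²/(2C), so U₂/U₁ = C₁/C₂ = 3.85.
U₂ = 3.85 × 4.84×10⁻¹⁰ = 1.86×10⁻⁹ J.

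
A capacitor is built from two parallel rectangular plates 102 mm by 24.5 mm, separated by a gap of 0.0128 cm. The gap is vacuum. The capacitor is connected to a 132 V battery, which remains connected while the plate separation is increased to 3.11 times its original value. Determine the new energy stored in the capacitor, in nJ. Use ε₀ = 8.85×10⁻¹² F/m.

484 nJ

A = 102 × 24.5 mm² = 2.50×10⁻³ m².
Initially C₁ = ε₀A/d = 8.85×10⁻¹² × 2.50×10⁻³ / 1.28×10⁻⁴ = 1.73×10⁻¹⁰ F.
U₁ = 1.51×10⁻⁶ J.
Battery connected ⇒ V is held fixed. C₂ = 0.322 C₁ and U = ½CV², so U₂/U₁ = C₂/C₁ = 0.322.
U₂ = 0.322 × 1.51×10⁻⁶ = 4.84×10⁻⁷ J.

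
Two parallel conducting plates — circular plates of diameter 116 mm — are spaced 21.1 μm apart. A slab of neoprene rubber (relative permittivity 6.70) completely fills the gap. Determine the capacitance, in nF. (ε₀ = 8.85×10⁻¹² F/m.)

C ≈ 29.7 nF

A = π(116/2 mm)² = 1.06×10⁻² m².
C = κε₀A/d = 6.70 × 8.85×10⁻¹² × 1.06×10⁻² / 2.11×10⁻⁵ = 2.97×10⁻⁸ F.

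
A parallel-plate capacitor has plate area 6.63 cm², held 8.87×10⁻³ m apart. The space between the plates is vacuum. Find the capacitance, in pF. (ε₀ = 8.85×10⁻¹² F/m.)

C ≈ 0.662 pF

A = 6.63 cm² = 6.63×10⁻⁴ m².
C = ε₀A/d = 8.85×10⁻¹² × 6.63×10⁻⁴ / 8.87×10⁻³ = 6.62×10⁻¹³ F.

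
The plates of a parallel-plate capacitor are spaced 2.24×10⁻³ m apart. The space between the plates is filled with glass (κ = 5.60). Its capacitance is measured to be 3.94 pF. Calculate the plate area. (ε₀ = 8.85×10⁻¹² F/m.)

A = Cd/(κε₀) = 3.94×10⁻¹² × 2.24×10⁻³ / (5.60 × 8.85×10⁻¹²) = 1.78×10⁻⁴ m².

A ≈ 178 mm²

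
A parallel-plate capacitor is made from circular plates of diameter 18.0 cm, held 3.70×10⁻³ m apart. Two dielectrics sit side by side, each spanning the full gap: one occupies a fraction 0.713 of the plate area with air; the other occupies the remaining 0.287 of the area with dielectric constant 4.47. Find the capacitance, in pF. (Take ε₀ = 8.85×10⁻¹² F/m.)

A = π(18.0/2 cm)² = 2.54×10⁻² m².
Side-by-side slabs ⇒ two capacitors in parallel, each spanning the full gap.
C₁ = κ₁ε₀A₁/d = 1.00 × 8.85×10⁻¹² × 1.81×10⁻² / 3.70×10⁻³ = 4.34×10⁻¹¹ F.
C₂ = κ₂ε₀A₂/d = 4.47 × 8.85×10⁻¹² × 7.30×10⁻³ / 3.70×10⁻³ = 7.81×10⁻¹¹ F.
C = C₁ + C₂ = 1.21×10⁻¹⁰ F.

121 pF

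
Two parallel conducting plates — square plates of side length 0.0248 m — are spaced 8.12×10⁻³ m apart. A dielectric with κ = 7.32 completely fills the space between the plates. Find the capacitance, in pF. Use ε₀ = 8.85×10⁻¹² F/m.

A = (0.0248 m)² = 6.15×10⁻⁴ m².
C = κε₀A/d = 7.32 × 8.85×10⁻¹² × 6.15×10⁻⁴ / 8.12×10⁻³ = 4.91×10⁻¹² F.

4.91 pF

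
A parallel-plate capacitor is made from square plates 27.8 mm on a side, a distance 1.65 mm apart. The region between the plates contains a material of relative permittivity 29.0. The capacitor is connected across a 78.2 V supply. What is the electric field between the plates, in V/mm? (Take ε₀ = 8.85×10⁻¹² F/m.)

47.4 V/mm

E = V/d = 78.2 / 1.65×10⁻³ = 4.74×10⁴ V/m.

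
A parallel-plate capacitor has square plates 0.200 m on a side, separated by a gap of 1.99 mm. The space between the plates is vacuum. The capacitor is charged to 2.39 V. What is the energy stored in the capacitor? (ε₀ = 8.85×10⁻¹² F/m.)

A = (0.200 m)² = 4.00×10⁻² m².
C = ε₀A/d = 8.85×10⁻¹² × 4.00×10⁻² / 1.99×10⁻³ = 1.78×10⁻¹⁰ F.
U = ½CV² = ½ × 1.78×10⁻¹⁰ × (2.39)² = 5.08×10⁻¹⁰ J.

0.508 nJ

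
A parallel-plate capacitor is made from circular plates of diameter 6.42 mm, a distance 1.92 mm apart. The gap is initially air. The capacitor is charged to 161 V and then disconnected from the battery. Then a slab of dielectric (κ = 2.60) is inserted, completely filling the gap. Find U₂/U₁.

U₂/U₁ ≈ 0.385

Isolated ⇒ Q is held fixed.
C₂ = 2.60 C₁ and U = Q²/(2C), so U₂/U₁ = C₁/C₂ = 0.385.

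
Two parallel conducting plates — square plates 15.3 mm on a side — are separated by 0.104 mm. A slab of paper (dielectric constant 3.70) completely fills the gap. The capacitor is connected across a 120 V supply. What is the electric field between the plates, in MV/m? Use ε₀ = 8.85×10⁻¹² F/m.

E = V/d = 120 / 1.04×10⁻⁴ = 1.15×10⁶ V/m.

E ≈ 1.15 MV/m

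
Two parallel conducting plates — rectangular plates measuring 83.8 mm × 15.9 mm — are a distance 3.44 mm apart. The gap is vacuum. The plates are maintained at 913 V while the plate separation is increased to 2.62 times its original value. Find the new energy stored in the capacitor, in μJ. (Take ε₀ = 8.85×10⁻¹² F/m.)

U ≈ 0.545 μJ

A = 83.8 × 15.9 mm² = 1.33×10⁻³ m².
Initially C₁ = ε₀A/d = 8.85×10⁻¹² × 1.33×10⁻³ / 3.44×10⁻³ = 3.43×10⁻¹² F.
U₁ = 1.43×10⁻⁶ J.
Battery connected ⇒ V is held fixed. C₂ = 0.382 C₁ and U = ½CV², so U₂/U₁ = C₂/C₁ = 0.382.
U₂ = 0.382 × 1.43×10⁻⁶ = 5.45×10⁻⁷ J.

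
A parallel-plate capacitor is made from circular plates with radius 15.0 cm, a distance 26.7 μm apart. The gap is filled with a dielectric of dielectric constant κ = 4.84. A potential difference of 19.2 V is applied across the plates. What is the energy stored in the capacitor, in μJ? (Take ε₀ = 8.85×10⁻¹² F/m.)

20.9 μJ

A = π(15.0 cm)² = 7.07×10⁻² m².
C = κε₀A/d = 4.84 × 8.85×10⁻¹² × 7.07×10⁻² / 2.67×10⁻⁵ = 1.13×10⁻⁷ F.
U = ½CV² = ½ × 1.13×10⁻⁷ × (19.2)² = 2.09×10⁻⁵ J.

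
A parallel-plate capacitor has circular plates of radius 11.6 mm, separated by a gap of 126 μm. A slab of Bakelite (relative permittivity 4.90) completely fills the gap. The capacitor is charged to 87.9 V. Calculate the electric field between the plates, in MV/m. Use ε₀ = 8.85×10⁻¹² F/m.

0.698 MV/m

E = V/d = 87.9 / 1.26×10⁻⁴ = 6.98×10⁵ V/m.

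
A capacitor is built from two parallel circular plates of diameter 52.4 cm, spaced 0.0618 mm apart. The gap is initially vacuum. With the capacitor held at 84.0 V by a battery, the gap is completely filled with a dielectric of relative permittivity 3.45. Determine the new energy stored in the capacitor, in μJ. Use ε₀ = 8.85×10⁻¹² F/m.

A = π(52.4/2 cm)² = 0.216 m².
Initially C₁ = ε₀A/d = 8.85×10⁻¹² × 0.216 / 6.18×10⁻⁵ = 3.09×10⁻⁸ F.
U₁ = 1.09×10⁻⁴ J.
Battery connected ⇒ V is held fixed. C₂ = 3.45 C₁ and U = ½CV², so U₂/U₁ = C₂/C₁ = 3.45.
U₂ = 3.45 × 1.09×10⁻⁴ = 3.76×10⁻⁴ J.

376 μJ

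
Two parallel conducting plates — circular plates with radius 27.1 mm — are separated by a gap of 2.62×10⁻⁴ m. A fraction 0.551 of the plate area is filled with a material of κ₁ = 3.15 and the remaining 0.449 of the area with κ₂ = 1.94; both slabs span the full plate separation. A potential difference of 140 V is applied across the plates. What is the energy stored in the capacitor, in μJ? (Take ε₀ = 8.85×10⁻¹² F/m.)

1.99 μJ

A = π(27.1 mm)² = 2.31×10⁻³ m².
Side-by-side slabs ⇒ two capacitors in parallel, each spanning the full gap.
C₁ = κ₁ε₀A₁/d = 3.15 × 8.85×10⁻¹² × 1.27×10⁻³ / 2.62×10⁻⁴ = 1.35×10⁻¹⁰ F.
C₂ = κ₂ε₀A₂/d = 1.94 × 8.85×10⁻¹² × 1.04×10⁻³ / 2.62×10⁻⁴ = 6.79×10⁻¹¹ F.
C = C₁ + C₂ = 2.03×10⁻¹⁰ F.
U = ½CV² = ½ × 2.03×10⁻¹⁰ × (140)² = 1.99×10⁻⁶ J.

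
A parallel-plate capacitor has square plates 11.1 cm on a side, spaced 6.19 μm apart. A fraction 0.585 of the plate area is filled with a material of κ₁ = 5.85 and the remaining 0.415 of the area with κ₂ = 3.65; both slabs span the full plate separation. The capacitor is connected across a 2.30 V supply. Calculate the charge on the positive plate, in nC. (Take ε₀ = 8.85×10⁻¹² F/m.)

200 nC

A = (11.1 cm)² = 1.23×10⁻² m².
Side-by-side slabs ⇒ two capacitors in parallel, each spanning the full gap.
C₁ = κ₁ε₀A₁/d = 5.85 × 8.85×10⁻¹² × 7.21×10⁻³ / 6.19×10⁻⁶ = 6.03×10⁻⁸ F.
C₂ = κ₂ε₀A₂/d = 3.65 × 8.85×10⁻¹² × 5.11×10⁻³ / 6.19×10⁻⁶ = 2.67×10⁻⁸ F.
C = C₁ + C₂ = 8.70×10⁻⁸ F.
Q = CV = 8.70×10⁻⁸ × 2.30 = 2.00×10⁻⁷ C.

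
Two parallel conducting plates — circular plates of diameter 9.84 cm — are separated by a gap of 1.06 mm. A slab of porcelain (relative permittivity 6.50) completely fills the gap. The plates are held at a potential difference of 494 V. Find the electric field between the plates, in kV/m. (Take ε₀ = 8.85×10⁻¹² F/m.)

E = V/d = 494 / 1.06×10⁻³ = 4.66×10⁵ V/m.

E ≈ 466 kV/m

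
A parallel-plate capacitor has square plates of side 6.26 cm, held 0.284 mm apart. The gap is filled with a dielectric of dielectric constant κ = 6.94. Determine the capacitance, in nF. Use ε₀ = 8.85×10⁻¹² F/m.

A = (6.26 cm)² = 3.92×10⁻³ m².
C = κε₀A/d = 6.94 × 8.85×10⁻¹² × 3.92×10⁻³ / 2.84×10⁻⁴ = 8.47×10⁻¹⁰ F.

C ≈ 0.847 nF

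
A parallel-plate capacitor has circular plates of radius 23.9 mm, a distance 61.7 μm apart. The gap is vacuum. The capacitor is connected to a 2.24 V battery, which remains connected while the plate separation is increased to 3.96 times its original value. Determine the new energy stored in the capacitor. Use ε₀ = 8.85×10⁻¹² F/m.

A = π(23.9 mm)² = 1.79×10⁻³ m².
Initially C₁ = ε₀A/d = 8.85×10⁻¹² × 1.79×10⁻³ / 6.17×10⁻⁵ = 2.57×10⁻¹⁰ F.
U₁ = 6.46×10⁻¹⁰ J.
Battery connected ⇒ V is held fixed. C₂ = 0.253 C₁ and U = ½CV², so U₂/U₁ = C₂/C₁ = 0.253.
U₂ = 0.253 × 6.46×10⁻¹⁰ = 1.63×10⁻¹⁰ J.

163 pJ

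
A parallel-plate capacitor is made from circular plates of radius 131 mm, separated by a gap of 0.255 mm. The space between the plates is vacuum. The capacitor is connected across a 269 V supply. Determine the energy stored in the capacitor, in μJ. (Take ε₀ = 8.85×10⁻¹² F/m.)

A = π(131 mm)² = 5.39×10⁻² m².
C = ε₀A/d = 8.85×10⁻¹² × 5.39×10⁻² / 2.55×10⁻⁴ = 1.87×10⁻⁹ F.
U = ½CV² = ½ × 1.87×10⁻⁹ × (269)² = 6.77×10⁻⁵ J.

U ≈ 67.7 μJ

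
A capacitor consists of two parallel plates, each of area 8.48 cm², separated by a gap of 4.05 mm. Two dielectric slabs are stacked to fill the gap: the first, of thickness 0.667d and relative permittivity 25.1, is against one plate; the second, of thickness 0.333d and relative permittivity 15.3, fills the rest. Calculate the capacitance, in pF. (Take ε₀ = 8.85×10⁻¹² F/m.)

A = 8.48 cm² = 8.48×10⁻⁴ m².
Stacked slabs ⇒ two capacitors in series, each with the full plate area.
C₁ = κ₁ε₀A/d₁ = 25.1 × 8.85×10⁻¹² × 8.48×10⁻⁴ / 2.70×10⁻³ = 6.97×10⁻¹¹ F.
C₂ = κ₂ε₀A/d₂ = 15.3 × 8.85×10⁻¹² × 8.48×10⁻⁴ / 1.35×10⁻³ = 8.51×10⁻¹¹ F.
C = (1/C₁ + 1/C₂)⁻¹ = 3.83×10⁻¹¹ F.

38.3 pF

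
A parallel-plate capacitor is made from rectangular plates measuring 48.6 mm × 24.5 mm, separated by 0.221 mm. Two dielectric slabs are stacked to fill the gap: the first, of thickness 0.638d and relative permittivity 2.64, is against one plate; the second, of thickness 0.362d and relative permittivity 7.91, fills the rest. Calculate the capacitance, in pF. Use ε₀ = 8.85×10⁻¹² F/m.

A = 48.6 × 24.5 mm² = 1.19×10⁻³ m².
Stacked slabs ⇒ two capacitors in series, each with the full plate area.
C₁ = κ₁ε₀A/d₁ = 2.64 × 8.85×10⁻¹² × 1.19×10⁻³ / 1.41×10⁻⁴ = 1.97×10⁻¹⁰ F.
C₂ = κ₂ε₀A/d₂ = 7.91 × 8.85×10⁻¹² × 1.19×10⁻³ / 8.00×10⁻⁵ = 1.04×10⁻⁹ F.
C = (1/C₁ + 1/C₂)⁻¹ = 1.66×10⁻¹⁰ F.

C ≈ 166 pF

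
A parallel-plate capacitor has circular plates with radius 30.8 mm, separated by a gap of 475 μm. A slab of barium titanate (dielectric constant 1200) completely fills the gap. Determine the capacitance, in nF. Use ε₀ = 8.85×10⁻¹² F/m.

C ≈ 66.6 nF

A = π(30.8 mm)² = 2.98×10⁻³ m².
C = κε₀A/d = 1200 × 8.85×10⁻¹² × 2.98×10⁻³ / 4.75×10⁻⁴ = 6.66×10⁻⁸ F.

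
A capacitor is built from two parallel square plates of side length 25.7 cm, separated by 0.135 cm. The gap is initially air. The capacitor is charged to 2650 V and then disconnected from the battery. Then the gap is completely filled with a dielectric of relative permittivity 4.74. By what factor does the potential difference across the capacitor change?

Isolated ⇒ Q is held fixed.
C₂ = 4.74 C₁ and V = Q/C, so V₂/V₁ = C₁/C₂ = 0.211.

V₂/V₁ ≈ 0.211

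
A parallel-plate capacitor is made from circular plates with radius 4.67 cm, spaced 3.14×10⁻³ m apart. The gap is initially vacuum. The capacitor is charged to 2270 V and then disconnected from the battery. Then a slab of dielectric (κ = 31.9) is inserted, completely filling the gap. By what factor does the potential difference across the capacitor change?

0.0313

Isolated ⇒ Q is held fixed.
C₂ = 31.9 C₁ and V = Q/C, so V₂/V₁ = C₁/C₂ = 0.0313.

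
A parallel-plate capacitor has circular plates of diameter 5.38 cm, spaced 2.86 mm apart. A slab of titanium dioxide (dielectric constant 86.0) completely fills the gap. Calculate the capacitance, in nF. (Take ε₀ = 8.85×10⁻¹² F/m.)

C ≈ 0.605 nF

A = π(5.38/2 cm)² = 2.27×10⁻³ m².
C = κε₀A/d = 86.0 × 8.85×10⁻¹² × 2.27×10⁻³ / 2.86×10⁻³ = 6.05×10⁻¹⁰ F.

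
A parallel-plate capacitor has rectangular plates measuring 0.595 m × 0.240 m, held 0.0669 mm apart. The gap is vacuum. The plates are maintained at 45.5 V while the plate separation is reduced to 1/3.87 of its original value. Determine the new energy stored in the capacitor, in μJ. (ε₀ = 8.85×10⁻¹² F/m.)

A = 0.595 × 0.240 m² = 0.143 m².
Initially C₁ = ε₀A/d = 8.85×10⁻¹² × 0.143 / 6.69×10⁻⁵ = 1.89×10⁻⁸ F.
U₁ = 1.96×10⁻⁵ J.
Battery connected ⇒ V is held fixed. C₂ = 3.87 C₁ and U = ½CV², so U₂/U₁ = C₂/C₁ = 3.87.
U₂ = 3.87 × 1.96×10⁻⁵ = 7.57×10⁻⁵ J.

U ≈ 75.7 μJ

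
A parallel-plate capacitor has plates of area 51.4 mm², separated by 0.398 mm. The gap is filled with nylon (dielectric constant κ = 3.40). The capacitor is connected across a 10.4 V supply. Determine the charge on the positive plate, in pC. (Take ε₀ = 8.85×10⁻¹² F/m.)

Q ≈ 40.4 pC

A = 51.4 mm² = 5.14×10⁻⁵ m².
C = κε₀A/d = 3.40 × 8.85×10⁻¹² × 5.14×10⁻⁵ / 3.98×10⁻⁴ = 3.89×10⁻¹² F.
Q = CV = 3.89×10⁻¹² × 10.4 = 4.04×10⁻¹¹ C.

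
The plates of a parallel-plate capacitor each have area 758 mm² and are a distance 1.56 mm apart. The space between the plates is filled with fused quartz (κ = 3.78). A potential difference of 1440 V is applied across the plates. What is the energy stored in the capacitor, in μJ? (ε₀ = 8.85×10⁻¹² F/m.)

U ≈ 16.9 μJ

A = 758 mm² = 7.58×10⁻⁴ m².
C = κε₀A/d = 3.78 × 8.85×10⁻¹² × 7.58×10⁻⁴ / 1.56×10⁻³ = 1.63×10⁻¹¹ F.
U = ½CV² = ½ × 1.63×10⁻¹¹ × (1440)² = 1.69×10⁻⁵ J.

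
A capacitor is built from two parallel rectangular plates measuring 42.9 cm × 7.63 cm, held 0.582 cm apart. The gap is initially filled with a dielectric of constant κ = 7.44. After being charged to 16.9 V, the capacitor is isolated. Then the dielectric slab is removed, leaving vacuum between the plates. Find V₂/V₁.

Isolated ⇒ Q is held fixed.
C₂ = 0.134 C₁ and V = Q/C, so V₂/V₁ = C₁/C₂ = 7.44.

7.44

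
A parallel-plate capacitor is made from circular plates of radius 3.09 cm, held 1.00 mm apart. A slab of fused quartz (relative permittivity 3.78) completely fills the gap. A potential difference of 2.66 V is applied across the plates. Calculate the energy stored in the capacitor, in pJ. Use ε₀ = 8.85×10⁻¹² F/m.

A = π(3.09 cm)² = 3.00×10⁻³ m².
C = κε₀A/d = 3.78 × 8.85×10⁻¹² × 3.00×10⁻³ / 1.00×10⁻³ = 1.00×10⁻¹⁰ F.
U = ½CV² = ½ × 1.00×10⁻¹⁰ × (2.66)² = 3.55×10⁻¹⁰ J.

355 pJ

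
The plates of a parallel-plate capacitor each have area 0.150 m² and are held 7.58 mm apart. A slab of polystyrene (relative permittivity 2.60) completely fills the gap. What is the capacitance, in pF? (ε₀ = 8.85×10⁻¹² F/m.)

455 pF

C = κε₀A/d = 2.60 × 8.85×10⁻¹² × 0.150 / 7.58×10⁻³ = 4.55×10⁻¹⁰ F.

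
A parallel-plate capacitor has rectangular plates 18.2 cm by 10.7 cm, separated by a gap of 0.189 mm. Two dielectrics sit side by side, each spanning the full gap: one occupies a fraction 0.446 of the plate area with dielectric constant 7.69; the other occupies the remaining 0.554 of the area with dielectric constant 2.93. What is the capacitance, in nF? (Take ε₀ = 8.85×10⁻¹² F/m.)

A = 18.2 × 10.7 cm² = 1.95×10⁻² m².
Side-by-side slabs ⇒ two capacitors in parallel, each spanning the full gap.
C₁ = κ₁ε₀A₁/d = 7.69 × 8.85×10⁻¹² × 8.69×10⁻³ / 1.89×10⁻⁴ = 3.13×10⁻⁹ F.
C₂ = κ₂ε₀A₂/d = 2.93 × 8.85×10⁻¹² × 1.08×10⁻² / 1.89×10⁻⁴ = 1.48×10⁻⁹ F.
C = C₁ + C₂ = 4.61×10⁻⁹ F.

4.61 nF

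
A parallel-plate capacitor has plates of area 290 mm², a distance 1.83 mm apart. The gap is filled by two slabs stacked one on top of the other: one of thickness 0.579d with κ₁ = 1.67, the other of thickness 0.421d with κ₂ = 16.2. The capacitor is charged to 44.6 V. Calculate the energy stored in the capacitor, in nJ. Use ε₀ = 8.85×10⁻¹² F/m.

U ≈ 3.74 nJ

A = 290 mm² = 2.90×10⁻⁴ m².
Stacked slabs ⇒ two capacitors in series, each with the full plate area.
C₁ = κ₁ε₀A/d₁ = 1.67 × 8.85×10⁻¹² × 2.90×10⁻⁴ / 1.06×10⁻³ = 4.05×10⁻¹² F.
C₂ = κ₂ε₀A/d₂ = 16.2 × 8.85×10⁻¹² × 2.90×10⁻⁴ / 7.70×10⁻⁴ = 5.40×10⁻¹¹ F.
C = (1/C₁ + 1/C₂)⁻¹ = 3.76×10⁻¹² F.
U = ½CV² = ½ × 3.76×10⁻¹² × (44.6)² = 3.74×10⁻⁹ J.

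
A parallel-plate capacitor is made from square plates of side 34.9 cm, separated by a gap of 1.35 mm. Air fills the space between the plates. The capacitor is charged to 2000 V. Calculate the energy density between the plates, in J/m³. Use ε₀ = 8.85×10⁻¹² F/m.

9.71 J/m³

E = V/d = 2000 / 1.35×10⁻³ = 1.48×10⁶ V/m.
u = ½ε₀E² = ½ × 8.85×10⁻¹² × (1.48×10⁶)² = 9.71 J/m³.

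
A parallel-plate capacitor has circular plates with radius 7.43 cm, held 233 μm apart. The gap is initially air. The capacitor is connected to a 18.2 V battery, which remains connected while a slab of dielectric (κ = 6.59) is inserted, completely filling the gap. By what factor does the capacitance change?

C = κε₀A/d scales with κ, so C₂/C₁ = κ = 6.59.

C₂/C₁ ≈ 6.59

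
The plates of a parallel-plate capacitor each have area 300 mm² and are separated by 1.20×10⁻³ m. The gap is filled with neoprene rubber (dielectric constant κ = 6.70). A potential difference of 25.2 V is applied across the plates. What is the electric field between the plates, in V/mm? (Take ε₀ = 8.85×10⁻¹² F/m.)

E = V/d = 25.2 / 1.20×10⁻³ = 2.10×10⁴ V/m.

21.0 V/mm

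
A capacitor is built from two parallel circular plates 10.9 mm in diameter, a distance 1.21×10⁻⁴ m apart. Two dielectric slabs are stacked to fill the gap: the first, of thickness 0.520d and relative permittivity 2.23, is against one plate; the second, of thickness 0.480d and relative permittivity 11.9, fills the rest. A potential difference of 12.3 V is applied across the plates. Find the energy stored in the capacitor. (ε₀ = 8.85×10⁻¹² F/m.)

U ≈ 1.89 nJ

A = π(10.9/2 mm)² = 9.33×10⁻⁵ m².
Stacked slabs ⇒ two capacitors in series, each with the full plate area.
C₁ = κ₁ε₀A/d₁ = 2.23 × 8.85×10⁻¹² × 9.33×10⁻⁵ / 6.29×10⁻⁵ = 2.93×10⁻¹¹ F.
C₂ = κ₂ε₀A/d₂ = 11.9 × 8.85×10⁻¹² × 9.33×10⁻⁵ / 5.81×10⁻⁵ = 1.69×10⁻¹⁰ F.
C = (1/C₁ + 1/C₂)⁻¹ = 2.50×10⁻¹¹ F.
U = ½CV² = ½ × 2.50×10⁻¹¹ × (12.3)² = 1.89×10⁻⁹ J.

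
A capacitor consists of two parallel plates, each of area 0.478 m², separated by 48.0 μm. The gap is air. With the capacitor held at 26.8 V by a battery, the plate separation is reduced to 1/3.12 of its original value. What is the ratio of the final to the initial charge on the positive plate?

Battery connected ⇒ V is held fixed.
C₂ = 3.12 C₁ and Q = CV, so Q₂/Q₁ = C₂/C₁ = 3.12.

3.12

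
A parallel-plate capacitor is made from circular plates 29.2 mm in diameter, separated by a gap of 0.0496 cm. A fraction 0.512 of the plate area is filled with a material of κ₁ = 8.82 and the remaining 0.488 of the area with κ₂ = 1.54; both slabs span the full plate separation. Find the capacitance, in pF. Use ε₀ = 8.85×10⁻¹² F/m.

62.9 pF

A = π(29.2/2 mm)² = 6.70×10⁻⁴ m².
Side-by-side slabs ⇒ two capacitors in parallel, each spanning the full gap.
C₁ = κ₁ε₀A₁/d = 8.82 × 8.85×10⁻¹² × 3.43×10⁻⁴ / 4.96×10⁻⁴ = 5.40×10⁻¹¹ F.
C₂ = κ₂ε₀A₂/d = 1.54 × 8.85×10⁻¹² × 3.27×10⁻⁴ / 4.96×10⁻⁴ = 8.98×10⁻¹² F.
C = C₁ + C₂ = 6.29×10⁻¹¹ F.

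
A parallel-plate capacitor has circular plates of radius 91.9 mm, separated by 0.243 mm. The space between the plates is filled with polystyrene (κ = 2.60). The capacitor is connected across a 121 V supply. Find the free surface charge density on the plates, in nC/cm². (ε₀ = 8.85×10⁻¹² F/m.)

1.15 nC/cm²

A = π(91.9 mm)² = 2.65×10⁻² m².
C = κε₀A/d = 2.60 × 8.85×10⁻¹² × 2.65×10⁻² / 2.43×10⁻⁴ = 2.51×10⁻⁹ F.
σ = Q/A = CV/A = 2.51×10⁻⁹ × 121 / 2.65×10⁻² = 1.15×10⁻⁵ C/m².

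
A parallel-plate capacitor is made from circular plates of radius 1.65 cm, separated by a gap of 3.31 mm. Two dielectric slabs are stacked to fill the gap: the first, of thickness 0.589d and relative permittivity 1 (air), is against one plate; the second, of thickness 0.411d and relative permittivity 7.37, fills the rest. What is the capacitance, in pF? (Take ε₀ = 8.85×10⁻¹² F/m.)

C ≈ 3.55 pF

A = π(1.65 cm)² = 8.55×10⁻⁴ m².
Stacked slabs ⇒ two capacitors in series, each with the full plate area.
C₁ = κ₁ε₀A/d₁ = 1.00 × 8.85×10⁻¹² × 8.55×10⁻⁴ / 1.95×10⁻³ = 3.88×10⁻¹² F.
C₂ = κ₂ε₀A/d₂ = 7.37 × 8.85×10⁻¹² × 8.55×10⁻⁴ / 1.36×10⁻³ = 4.10×10⁻¹¹ F.
C = (1/C₁ + 1/C₂)⁻¹ = 3.55×10⁻¹² F.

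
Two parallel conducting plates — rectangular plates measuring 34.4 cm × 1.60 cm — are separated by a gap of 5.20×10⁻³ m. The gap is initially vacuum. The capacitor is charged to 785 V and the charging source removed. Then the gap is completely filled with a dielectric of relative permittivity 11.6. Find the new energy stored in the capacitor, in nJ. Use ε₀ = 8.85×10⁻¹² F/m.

A = 34.4 × 1.60 cm² = 5.50×10⁻³ m².
Initially C₁ = ε₀A/d = 8.85×10⁻¹² × 5.50×10⁻³ / 5.20×10⁻³ = 9.37×10⁻¹² F.
U₁ = 2.89×10⁻⁶ J.
Isolated ⇒ Q is held fixed. C₂ = 11.6 C₁ and U = Q²/(2C), so U₂/U₁ = C₁/C₂ = 0.0862.
U₂ = 0.0862 × 2.89×10⁻⁶ = 2.49×10⁻⁷ J.

U ≈ 249 nJ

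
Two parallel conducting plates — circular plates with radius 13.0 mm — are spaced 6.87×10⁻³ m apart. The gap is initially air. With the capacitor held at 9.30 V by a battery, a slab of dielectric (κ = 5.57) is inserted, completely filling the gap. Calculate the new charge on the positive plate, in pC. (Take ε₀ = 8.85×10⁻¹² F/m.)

35.4 pC

A = π(13.0 mm)² = 5.31×10⁻⁴ m².
Initially C₁ = ε₀A/d = 8.85×10⁻¹² × 5.31×10⁻⁴ / 6.87×10⁻³ = 6.84×10⁻¹³ F.
Q₁ = 6.36×10⁻¹² C.
Battery connected ⇒ V is held fixed. C₂ = 5.57 C₁ and Q = CV, so Q₂/Q₁ = C₂/C₁ = 5.57.
Q₂ = 5.57 × 6.36×10⁻¹² = 3.54×10⁻¹¹ C.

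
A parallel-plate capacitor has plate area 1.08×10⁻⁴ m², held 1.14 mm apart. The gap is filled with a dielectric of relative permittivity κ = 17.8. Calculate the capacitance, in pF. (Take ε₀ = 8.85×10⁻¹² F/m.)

14.9 pF

C = κε₀A/d = 17.8 × 8.85×10⁻¹² × 1.08×10⁻⁴ / 1.14×10⁻³ = 1.49×10⁻¹¹ F.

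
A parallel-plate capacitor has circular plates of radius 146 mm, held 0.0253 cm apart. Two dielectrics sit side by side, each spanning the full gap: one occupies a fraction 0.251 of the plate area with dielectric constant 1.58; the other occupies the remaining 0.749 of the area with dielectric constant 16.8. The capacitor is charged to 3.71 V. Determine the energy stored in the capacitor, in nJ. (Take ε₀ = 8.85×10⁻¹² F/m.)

U ≈ 209 nJ

A = π(146 mm)² = 6.70×10⁻² m².
Side-by-side slabs ⇒ two capacitors in parallel, each spanning the full gap.
C₁ = κ₁ε₀A₁/d = 1.58 × 8.85×10⁻¹² × 1.68×10⁻² / 2.53×10⁻⁴ = 9.29×10⁻¹⁰ F.
C₂ = κ₂ε₀A₂/d = 16.8 × 8.85×10⁻¹² × 5.02×10⁻² / 2.53×10⁻⁴ = 2.95×10⁻⁸ F.
C = C₁ + C₂ = 3.04×10⁻⁸ F.
U = ½CV² = ½ × 3.04×10⁻⁸ × (3.71)² = 2.09×10⁻⁷ J.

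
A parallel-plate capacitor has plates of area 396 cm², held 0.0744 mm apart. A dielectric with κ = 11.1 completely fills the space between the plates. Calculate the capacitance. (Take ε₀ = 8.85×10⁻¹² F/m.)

C ≈ 52.3 nF

A = 396 cm² = 3.96×10⁻² m².
C = κε₀A/d = 11.1 × 8.85×10⁻¹² × 3.96×10⁻² / 7.44×10⁻⁵ = 5.23×10⁻⁸ F.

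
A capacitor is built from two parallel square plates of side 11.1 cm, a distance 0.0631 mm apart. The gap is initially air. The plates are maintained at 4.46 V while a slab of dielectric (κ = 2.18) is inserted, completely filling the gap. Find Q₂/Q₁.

Battery connected ⇒ V is held fixed.
C₂ = 2.18 C₁ and Q = CV, so Q₂/Q₁ = C₂/C₁ = 2.18.

Q₂/Q₁ ≈ 2.18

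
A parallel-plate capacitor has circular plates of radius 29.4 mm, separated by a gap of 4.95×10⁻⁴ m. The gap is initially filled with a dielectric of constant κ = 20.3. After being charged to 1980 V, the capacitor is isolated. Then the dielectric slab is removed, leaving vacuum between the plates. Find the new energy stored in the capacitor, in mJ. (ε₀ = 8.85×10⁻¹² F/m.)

A = π(29.4 mm)² = 2.72×10⁻³ m².
Initially C₁ = κε₀A/d = 20.3 × 8.85×10⁻¹² × 2.72×10⁻³ / 4.95×10⁻⁴ = 9.86×10⁻¹⁰ F.
U₁ = 1.93×10⁻³ J.
Isolated ⇒ Q is held fixed. C₂ = 0.0493 C₁ and U = Q²/(2C), so U₂/U₁ = C₁/C₂ = 20.3.
U₂ = 20.3 × 1.93×10⁻³ = 3.92×10⁻² J.

U ≈ 39.2 mJ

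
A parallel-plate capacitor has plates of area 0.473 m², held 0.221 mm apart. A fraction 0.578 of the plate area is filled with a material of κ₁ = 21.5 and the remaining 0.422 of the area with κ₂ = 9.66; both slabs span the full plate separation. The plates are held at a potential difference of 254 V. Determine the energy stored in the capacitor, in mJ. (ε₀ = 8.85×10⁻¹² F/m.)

Side-by-side slabs ⇒ two capacitors in parallel, each spanning the full gap.
C₁ = κ₁ε₀A₁/d = 21.5 × 8.85×10⁻¹² × 0.273 / 2.21×10⁻⁴ = 2.35×10⁻⁷ F.
C₂ = κ₂ε₀A₂/d = 9.66 × 8.85×10⁻¹² × 0.200 / 2.21×10⁻⁴ = 7.72×10⁻⁸ F.
C = C₁ + C₂ = 3.13×10⁻⁷ F.
U = ½CV² = ½ × 3.13×10⁻⁷ × (254)² = 1.01×10⁻² J.

U ≈ 10.1 mJ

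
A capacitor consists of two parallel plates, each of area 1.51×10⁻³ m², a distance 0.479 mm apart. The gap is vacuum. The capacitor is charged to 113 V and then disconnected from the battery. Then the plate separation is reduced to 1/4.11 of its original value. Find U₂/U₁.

Isolated ⇒ Q is held fixed.
C₂ = 4.11 C₁ and U = Q²/(2C), so U₂/U₁ = C₁/C₂ = 0.243.

U₂/U₁ ≈ 0.243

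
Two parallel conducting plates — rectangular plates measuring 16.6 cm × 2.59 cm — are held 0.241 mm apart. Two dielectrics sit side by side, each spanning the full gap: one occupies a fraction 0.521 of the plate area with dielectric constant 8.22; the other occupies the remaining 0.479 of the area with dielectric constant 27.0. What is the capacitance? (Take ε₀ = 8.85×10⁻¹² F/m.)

A = 16.6 × 2.59 cm² = 4.30×10⁻³ m².
Side-by-side slabs ⇒ two capacitors in parallel, each spanning the full gap.
C₁ = κ₁ε₀A₁/d = 8.22 × 8.85×10⁻¹² × 2.24×10⁻³ / 2.41×10⁻⁴ = 6.76×10⁻¹⁰ F.
C₂ = κ₂ε₀A₂/d = 27.0 × 8.85×10⁻¹² × 2.06×10⁻³ / 2.41×10⁻⁴ = 2.04×10⁻⁹ F.
C = C₁ + C₂ = 2.72×10⁻⁹ F.

2.72 nF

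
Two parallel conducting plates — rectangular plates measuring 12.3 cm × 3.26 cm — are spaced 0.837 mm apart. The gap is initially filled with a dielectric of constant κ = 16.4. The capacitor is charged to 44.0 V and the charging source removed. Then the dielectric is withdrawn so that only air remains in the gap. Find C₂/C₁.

C₂/C₁ ≈ 0.0610

C = κε₀A/d scales with κ, so C₂/C₁ = 1/κ = 1/16.4 = 0.0610.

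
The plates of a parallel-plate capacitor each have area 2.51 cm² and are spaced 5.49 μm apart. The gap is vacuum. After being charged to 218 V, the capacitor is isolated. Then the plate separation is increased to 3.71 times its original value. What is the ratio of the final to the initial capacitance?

C = ε₀A/d scales as 1/d, so C₂/C₁ = d₁/d₂ = 1/3.71 = 0.270.

C₂/C₁ ≈ 0.270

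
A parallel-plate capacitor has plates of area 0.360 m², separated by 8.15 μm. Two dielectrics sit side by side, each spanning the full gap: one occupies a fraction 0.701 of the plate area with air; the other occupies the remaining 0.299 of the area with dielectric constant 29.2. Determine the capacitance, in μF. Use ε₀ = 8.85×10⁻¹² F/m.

Side-by-side slabs ⇒ two capacitors in parallel, each spanning the full gap.
C₁ = κ₁ε₀A₁/d = 1.00 × 8.85×10⁻¹² × 0.252 / 8.15×10⁻⁶ = 2.74×10⁻⁷ F.
C₂ = κ₂ε₀A₂/d = 29.2 × 8.85×10⁻¹² × 0.108 / 8.15×10⁻⁶ = 3.41×10⁻⁶ F.
C = C₁ + C₂ = 3.69×10⁻⁶ F.

3.69 μF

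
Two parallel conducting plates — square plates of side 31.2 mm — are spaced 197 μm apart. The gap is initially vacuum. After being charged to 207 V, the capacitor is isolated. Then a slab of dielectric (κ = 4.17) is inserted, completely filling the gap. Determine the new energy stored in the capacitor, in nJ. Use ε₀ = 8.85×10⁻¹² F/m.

A = (31.2 mm)² = 9.73×10⁻⁴ m².
Initially C₁ = ε₀A/d = 8.85×10⁻¹² × 9.73×10⁻⁴ / 1.97×10⁻⁴ = 4.37×10⁻¹¹ F.
U₁ = 9.37×10⁻⁷ J.
Isolated ⇒ Q is held fixed. C₂ = 4.17 C₁ and U = Q²/(2C), so U₂/U₁ = C₁/C₂ = 0.240.
U₂ = 0.240 × 9.37×10⁻⁷ = 2.25×10⁻⁷ J.

225 nJ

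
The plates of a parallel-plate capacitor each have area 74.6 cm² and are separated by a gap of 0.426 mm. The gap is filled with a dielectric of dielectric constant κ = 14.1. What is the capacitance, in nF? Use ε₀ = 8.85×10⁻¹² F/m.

2.19 nF

A = 74.6 cm² = 7.46×10⁻³ m².
C = κε₀A/d = 14.1 × 8.85×10⁻¹² × 7.46×10⁻³ / 4.26×10⁻⁴ = 2.19×10⁻⁹ F.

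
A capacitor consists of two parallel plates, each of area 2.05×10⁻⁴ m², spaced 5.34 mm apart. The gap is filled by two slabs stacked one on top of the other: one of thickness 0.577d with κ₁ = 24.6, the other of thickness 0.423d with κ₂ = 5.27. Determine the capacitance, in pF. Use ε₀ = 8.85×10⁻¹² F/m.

Stacked slabs ⇒ two capacitors in series, each with the full plate area.
C₁ = κ₁ε₀A/d₁ = 24.6 × 8.85×10⁻¹² × 2.05×10⁻⁴ / 3.08×10⁻³ = 1.45×10⁻¹¹ F.
C₂ = κ₂ε₀A/d₂ = 5.27 × 8.85×10⁻¹² × 2.05×10⁻⁴ / 2.26×10⁻³ = 4.23×10⁻¹² F.
C = (1/C₁ + 1/C₂)⁻¹ = 3.28×10⁻¹² F.

3.28 pF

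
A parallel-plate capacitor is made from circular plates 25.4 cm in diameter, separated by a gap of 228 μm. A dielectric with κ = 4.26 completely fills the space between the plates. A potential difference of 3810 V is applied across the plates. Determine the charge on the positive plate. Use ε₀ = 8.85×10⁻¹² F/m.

A = π(25.4/2 cm)² = 5.07×10⁻² m².
C = κε₀A/d = 4.26 × 8.85×10⁻¹² × 5.07×10⁻² / 2.28×10⁻⁴ = 8.38×10⁻⁹ F.
Q = CV = 8.38×10⁻⁹ × 3810 = 3.19×10⁻⁵ C.

31.9 μC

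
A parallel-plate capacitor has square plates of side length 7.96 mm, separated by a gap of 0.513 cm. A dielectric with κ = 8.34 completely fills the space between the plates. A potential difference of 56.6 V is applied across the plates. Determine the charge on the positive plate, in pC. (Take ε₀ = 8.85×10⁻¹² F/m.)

51.6 pC

A = (7.96 mm)² = 6.34×10⁻⁵ m².
C = κε₀A/d = 8.34 × 8.85×10⁻¹² × 6.34×10⁻⁵ / 5.13×10⁻³ = 9.12×10⁻¹³ F.
Q = CV = 9.12×10⁻¹³ × 56.6 = 5.16×10⁻¹¹ C.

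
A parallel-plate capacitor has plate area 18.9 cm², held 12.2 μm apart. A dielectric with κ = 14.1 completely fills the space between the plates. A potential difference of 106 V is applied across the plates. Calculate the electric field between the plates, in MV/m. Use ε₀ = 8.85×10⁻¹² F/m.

E ≈ 8.69 MV/m

E = V/d = 106 / 1.22×10⁻⁵ = 8.69×10⁶ V/m.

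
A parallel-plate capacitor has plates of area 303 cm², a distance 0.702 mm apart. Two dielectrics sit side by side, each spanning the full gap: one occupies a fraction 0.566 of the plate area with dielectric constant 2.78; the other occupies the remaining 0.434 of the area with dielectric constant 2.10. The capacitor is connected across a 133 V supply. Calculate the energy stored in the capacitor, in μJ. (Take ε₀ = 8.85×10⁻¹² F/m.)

U ≈ 8.40 μJ

A = 303 cm² = 3.03×10⁻² m².
Side-by-side slabs ⇒ two capacitors in parallel, each spanning the full gap.
C₁ = κ₁ε₀A₁/d = 2.78 × 8.85×10⁻¹² × 1.71×10⁻² / 7.02×10⁻⁴ = 6.01×10⁻¹⁰ F.
C₂ = κ₂ε₀A₂/d = 2.10 × 8.85×10⁻¹² × 1.32×10⁻² / 7.02×10⁻⁴ = 3.48×10⁻¹⁰ F.
C = C₁ + C₂ = 9.49×10⁻¹⁰ F.
U = ½CV² = ½ × 9.49×10⁻¹⁰ × (133)² = 8.40×10⁻⁶ J.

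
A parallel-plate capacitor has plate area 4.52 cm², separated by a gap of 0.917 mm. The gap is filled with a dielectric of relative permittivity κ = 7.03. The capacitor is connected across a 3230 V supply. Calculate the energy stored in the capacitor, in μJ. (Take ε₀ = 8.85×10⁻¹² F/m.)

160 μJ

A = 4.52 cm² = 4.52×10⁻⁴ m².
C = κε₀A/d = 7.03 × 8.85×10⁻¹² × 4.52×10⁻⁴ / 9.17×10⁻⁴ = 3.07×10⁻¹¹ F.
U = ½CV² = ½ × 3.07×10⁻¹¹ × (3230)² = 1.60×10⁻⁴ J.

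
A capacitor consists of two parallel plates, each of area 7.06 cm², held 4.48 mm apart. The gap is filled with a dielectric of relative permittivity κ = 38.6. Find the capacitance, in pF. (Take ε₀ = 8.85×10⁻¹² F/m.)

C ≈ 53.8 pF

A = 7.06 cm² = 7.06×10⁻⁴ m².
C = κε₀A/d = 38.6 × 8.85×10⁻¹² × 7.06×10⁻⁴ / 4.48×10⁻³ = 5.38×10⁻¹¹ F.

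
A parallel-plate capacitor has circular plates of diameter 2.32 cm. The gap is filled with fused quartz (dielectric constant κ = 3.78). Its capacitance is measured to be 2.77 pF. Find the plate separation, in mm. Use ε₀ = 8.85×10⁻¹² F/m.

A = π(2.32/2 cm)² = 4.23×10⁻⁴ m².
d = κε₀A/C = 3.78 × 8.85×10⁻¹² × 4.23×10⁻⁴ / 2.77×10⁻¹² = 5.11×10⁻³ m.

d ≈ 5.11 mm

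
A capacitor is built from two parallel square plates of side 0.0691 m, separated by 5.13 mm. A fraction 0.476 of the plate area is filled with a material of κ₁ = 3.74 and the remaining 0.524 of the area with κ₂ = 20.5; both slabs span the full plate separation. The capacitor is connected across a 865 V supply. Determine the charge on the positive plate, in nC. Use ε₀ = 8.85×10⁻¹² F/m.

89.2 nC

A = (0.0691 m)² = 4.77×10⁻³ m².
Side-by-side slabs ⇒ two capacitors in parallel, each spanning the full gap.
C₁ = κ₁ε₀A₁/d = 3.74 × 8.85×10⁻¹² × 2.27×10⁻³ / 5.13×10⁻³ = 1.47×10⁻¹¹ F.
C₂ = κ₂ε₀A₂/d = 20.5 × 8.85×10⁻¹² × 2.50×10⁻³ / 5.13×10⁻³ = 8.85×10⁻¹¹ F.
C = C₁ + C₂ = 1.03×10⁻¹⁰ F.
Q = CV = 1.03×10⁻¹⁰ × 865 = 8.92×10⁻⁸ C.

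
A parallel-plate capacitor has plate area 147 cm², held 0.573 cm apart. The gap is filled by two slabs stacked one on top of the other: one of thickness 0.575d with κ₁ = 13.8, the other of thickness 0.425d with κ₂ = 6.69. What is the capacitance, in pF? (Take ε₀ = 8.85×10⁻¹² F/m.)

A = 147 cm² = 1.47×10⁻² m².
Stacked slabs ⇒ two capacitors in series, each with the full plate area.
C₁ = κ₁ε₀A/d₁ = 13.8 × 8.85×10⁻¹² × 1.47×10⁻² / 3.29×10⁻³ = 5.45×10⁻¹⁰ F.
C₂ = κ₂ε₀A/d₂ = 6.69 × 8.85×10⁻¹² × 1.47×10⁻² / 2.44×10⁻³ = 3.57×10⁻¹⁰ F.
C = (1/C₁ + 1/C₂)⁻¹ = 2.16×10⁻¹⁰ F.

C ≈ 216 pF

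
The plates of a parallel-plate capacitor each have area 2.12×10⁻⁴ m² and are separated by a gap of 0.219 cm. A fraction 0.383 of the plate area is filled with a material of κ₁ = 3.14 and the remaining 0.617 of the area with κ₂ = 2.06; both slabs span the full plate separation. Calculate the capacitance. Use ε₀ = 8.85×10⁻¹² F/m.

2.12 pF

Side-by-side slabs ⇒ two capacitors in parallel, each spanning the full gap.
C₁ = κ₁ε₀A₁/d = 3.14 × 8.85×10⁻¹² × 8.12×10⁻⁵ / 2.19×10⁻³ = 1.03×10⁻¹² F.
C₂ = κ₂ε₀A₂/d = 2.06 × 8.85×10⁻¹² × 1.31×10⁻⁴ / 2.19×10⁻³ = 1.09×10⁻¹² F.
C = C₁ + C₂ = 2.12×10⁻¹² F.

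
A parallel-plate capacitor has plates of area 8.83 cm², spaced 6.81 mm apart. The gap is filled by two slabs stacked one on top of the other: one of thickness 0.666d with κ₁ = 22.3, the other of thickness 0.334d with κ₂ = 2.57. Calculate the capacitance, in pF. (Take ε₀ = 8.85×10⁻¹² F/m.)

C ≈ 7.18 pF

A = 8.83 cm² = 8.83×10⁻⁴ m².
Stacked slabs ⇒ two capacitors in series, each with the full plate area.
C₁ = κ₁ε₀A/d₁ = 22.3 × 8.85×10⁻¹² × 8.83×10⁻⁴ / 4.54×10⁻³ = 3.84×10⁻¹¹ F.
C₂ = κ₂ε₀A/d₂ = 2.57 × 8.85×10⁻¹² × 8.83×10⁻⁴ / 2.27×10⁻³ = 8.83×10⁻¹² F.
C = (1/C₁ + 1/C₂)⁻¹ = 7.18×10⁻¹² F.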